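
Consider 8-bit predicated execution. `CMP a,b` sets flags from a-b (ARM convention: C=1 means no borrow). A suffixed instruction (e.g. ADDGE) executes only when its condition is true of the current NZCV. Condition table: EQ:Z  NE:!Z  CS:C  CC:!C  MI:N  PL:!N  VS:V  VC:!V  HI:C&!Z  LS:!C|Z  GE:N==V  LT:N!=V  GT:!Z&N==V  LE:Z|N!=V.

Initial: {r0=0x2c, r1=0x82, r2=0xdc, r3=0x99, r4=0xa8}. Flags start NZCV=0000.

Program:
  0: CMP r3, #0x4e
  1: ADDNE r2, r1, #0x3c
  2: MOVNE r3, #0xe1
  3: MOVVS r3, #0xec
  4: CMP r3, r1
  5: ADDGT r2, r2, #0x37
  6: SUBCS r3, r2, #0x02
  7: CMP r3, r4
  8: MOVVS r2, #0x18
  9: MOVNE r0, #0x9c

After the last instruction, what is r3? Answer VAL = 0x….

VAL = 0xf3

[0] flags=0011 → (cmp)
[1] flags=0011 NE?T → r2=0xbe
[2] flags=0011 NE?T → r3=0xe1
[3] flags=0011 VS?T → r3=0xec
[4] flags=0010 → (cmp)
[5] flags=0010 GT?T → r2=0xf5
[6] flags=0010 CS?T → r3=0xf3
[7] flags=0010 → (cmp)
[8] flags=0010 VS?F → skip
[9] flags=0010 NE?T → r0=0x9c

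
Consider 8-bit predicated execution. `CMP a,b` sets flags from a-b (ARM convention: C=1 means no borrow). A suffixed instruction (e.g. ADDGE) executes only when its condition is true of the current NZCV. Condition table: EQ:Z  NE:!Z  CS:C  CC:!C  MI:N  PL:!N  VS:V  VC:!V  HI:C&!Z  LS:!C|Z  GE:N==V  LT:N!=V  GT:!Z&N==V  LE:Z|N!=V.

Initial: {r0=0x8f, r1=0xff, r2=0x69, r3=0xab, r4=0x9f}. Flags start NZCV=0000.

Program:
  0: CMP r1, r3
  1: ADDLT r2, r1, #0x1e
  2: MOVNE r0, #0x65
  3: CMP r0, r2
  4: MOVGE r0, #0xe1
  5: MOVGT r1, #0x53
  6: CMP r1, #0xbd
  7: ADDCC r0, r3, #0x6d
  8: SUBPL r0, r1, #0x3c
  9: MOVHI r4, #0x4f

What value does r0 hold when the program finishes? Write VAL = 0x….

0: ✓ CMP  NZCV=0010
1: · ADDLT
2: ✓ MOVNE  r0←0x65
3: ✓ CMP  NZCV=1000
4: · MOVGE
5: · MOVGT
6: ✓ CMP  NZCV=0010
7: · ADDCC
8: ✓ SUBPL  r0←0xc3
9: ✓ MOVHI  r4←0x4f

VAL = 0xc3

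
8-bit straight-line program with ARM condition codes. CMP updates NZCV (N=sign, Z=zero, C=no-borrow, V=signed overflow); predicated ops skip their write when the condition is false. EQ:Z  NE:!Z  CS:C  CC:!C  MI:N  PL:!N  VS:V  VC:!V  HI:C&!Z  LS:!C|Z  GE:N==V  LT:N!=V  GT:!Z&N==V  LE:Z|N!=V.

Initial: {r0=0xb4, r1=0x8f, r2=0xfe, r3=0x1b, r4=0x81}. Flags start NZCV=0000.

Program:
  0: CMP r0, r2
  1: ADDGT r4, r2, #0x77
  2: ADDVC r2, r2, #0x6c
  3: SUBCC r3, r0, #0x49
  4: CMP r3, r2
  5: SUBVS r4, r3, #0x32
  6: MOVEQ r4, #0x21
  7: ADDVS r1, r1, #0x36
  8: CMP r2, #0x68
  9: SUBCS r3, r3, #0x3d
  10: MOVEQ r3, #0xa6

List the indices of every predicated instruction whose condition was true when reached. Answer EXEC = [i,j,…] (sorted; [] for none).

EXEC = [2,3,9]

[0] flags=1000 → (cmp)
[1] flags=1000 GT?F → skip
[2] flags=1000 VC?T → r2=0x6a
[3] flags=1000 CC?T → r3=0x6b
[4] flags=0010 → (cmp)
[5] flags=0010 VS?F → skip
[6] flags=0010 EQ?F → skip
[7] flags=0010 VS?F → skip
[8] flags=0010 → (cmp)
[9] flags=0010 CS?T → r3=0x2e
[10] flags=0010 EQ?F → skip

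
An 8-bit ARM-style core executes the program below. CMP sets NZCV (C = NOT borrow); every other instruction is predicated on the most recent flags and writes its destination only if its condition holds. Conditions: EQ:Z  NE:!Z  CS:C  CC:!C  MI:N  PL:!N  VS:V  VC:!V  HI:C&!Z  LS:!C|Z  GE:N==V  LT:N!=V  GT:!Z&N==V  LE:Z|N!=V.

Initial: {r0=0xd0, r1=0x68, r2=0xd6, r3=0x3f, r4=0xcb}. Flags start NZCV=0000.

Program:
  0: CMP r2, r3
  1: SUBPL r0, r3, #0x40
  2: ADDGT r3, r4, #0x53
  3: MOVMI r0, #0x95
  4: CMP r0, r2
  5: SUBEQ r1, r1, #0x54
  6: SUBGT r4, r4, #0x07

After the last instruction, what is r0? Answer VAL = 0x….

[0] flags=1010 → (cmp)
[1] flags=1010 PL?F → skip
[2] flags=1010 GT?F → skip
[3] flags=1010 MI?T → r0=0x95
[4] flags=1000 → (cmp)
[5] flags=1000 EQ?F → skip
[6] flags=1000 GT?F → skip

VAL = 0x95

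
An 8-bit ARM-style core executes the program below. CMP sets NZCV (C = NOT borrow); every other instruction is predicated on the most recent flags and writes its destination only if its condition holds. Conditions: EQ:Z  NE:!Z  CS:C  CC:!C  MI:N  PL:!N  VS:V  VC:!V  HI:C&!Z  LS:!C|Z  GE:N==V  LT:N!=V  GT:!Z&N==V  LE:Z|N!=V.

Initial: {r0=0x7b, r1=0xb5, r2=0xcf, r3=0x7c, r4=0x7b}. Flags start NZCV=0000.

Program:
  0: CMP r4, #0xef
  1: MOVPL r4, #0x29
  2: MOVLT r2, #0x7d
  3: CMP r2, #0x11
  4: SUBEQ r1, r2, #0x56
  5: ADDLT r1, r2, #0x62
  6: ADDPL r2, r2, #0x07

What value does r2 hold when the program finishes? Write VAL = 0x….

VAL = 0xcf

[0] flags=1001 → (cmp)
[1] flags=1001 PL?F → skip
[2] flags=1001 LT?F → skip
[3] flags=1010 → (cmp)
[4] flags=1010 EQ?F → skip
[5] flags=1010 LT?T → r1=0x31
[6] flags=1010 PL?F → skip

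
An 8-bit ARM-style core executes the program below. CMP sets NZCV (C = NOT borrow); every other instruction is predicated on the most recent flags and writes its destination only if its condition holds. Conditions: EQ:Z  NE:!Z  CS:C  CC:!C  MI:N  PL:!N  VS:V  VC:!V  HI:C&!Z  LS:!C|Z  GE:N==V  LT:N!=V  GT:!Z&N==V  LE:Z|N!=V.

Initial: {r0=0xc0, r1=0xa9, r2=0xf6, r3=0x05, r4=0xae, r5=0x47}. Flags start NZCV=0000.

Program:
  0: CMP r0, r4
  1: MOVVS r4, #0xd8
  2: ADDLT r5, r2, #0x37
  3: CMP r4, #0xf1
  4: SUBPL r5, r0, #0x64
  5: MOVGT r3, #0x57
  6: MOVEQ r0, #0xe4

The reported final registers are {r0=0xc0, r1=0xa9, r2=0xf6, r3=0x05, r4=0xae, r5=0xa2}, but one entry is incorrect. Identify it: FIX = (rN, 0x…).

FIX = (r5, 0x47)

0: ✓ CMP  NZCV=0010
1: · MOVVS
2: · ADDLT
3: ✓ CMP  NZCV=1000
4: · SUBPL
5: · MOVGT
6: · MOVEQ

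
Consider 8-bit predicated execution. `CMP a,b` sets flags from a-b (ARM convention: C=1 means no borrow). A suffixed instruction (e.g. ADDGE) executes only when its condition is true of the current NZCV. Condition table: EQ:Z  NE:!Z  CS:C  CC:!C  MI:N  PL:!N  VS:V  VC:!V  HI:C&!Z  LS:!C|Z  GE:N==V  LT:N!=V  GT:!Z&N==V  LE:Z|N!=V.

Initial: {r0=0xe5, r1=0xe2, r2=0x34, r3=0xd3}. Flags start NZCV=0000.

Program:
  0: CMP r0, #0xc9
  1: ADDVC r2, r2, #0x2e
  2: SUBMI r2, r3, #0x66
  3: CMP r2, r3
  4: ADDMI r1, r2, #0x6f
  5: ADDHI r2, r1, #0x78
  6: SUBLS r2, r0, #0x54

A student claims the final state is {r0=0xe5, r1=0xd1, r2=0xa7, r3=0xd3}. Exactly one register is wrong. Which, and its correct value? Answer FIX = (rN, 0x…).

FIX = (r2, 0x91)

0: ✓ CMP  NZCV=0010
1: ✓ ADDVC  r2←0x62
2: · SUBMI
3: ✓ CMP  NZCV=1001
4: ✓ ADDMI  r1←0xd1
5: · ADDHI
6: ✓ SUBLS  r2←0x91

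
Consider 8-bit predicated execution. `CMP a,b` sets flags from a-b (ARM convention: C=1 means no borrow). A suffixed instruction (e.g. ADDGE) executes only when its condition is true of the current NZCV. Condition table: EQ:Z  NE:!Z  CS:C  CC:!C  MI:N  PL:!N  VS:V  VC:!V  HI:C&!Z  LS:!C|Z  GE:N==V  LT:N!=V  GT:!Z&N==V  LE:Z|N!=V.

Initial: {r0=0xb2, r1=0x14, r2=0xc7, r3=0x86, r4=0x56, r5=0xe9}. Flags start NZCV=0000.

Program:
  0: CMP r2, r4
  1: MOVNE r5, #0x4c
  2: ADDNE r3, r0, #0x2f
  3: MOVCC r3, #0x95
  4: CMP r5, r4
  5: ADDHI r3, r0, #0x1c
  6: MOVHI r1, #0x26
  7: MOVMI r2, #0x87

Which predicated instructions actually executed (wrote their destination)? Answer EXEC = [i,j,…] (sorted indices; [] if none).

[0] flags=0011 → (cmp)
[1] flags=0011 NE?T → r5=0x4c
[2] flags=0011 NE?T → r3=0xe1
[3] flags=0011 CC?F → skip
[4] flags=1000 → (cmp)
[5] flags=1000 HI?F → skip
[6] flags=1000 HI?F → skip
[7] flags=1000 MI?T → r2=0x87

EXEC = [1,2,7]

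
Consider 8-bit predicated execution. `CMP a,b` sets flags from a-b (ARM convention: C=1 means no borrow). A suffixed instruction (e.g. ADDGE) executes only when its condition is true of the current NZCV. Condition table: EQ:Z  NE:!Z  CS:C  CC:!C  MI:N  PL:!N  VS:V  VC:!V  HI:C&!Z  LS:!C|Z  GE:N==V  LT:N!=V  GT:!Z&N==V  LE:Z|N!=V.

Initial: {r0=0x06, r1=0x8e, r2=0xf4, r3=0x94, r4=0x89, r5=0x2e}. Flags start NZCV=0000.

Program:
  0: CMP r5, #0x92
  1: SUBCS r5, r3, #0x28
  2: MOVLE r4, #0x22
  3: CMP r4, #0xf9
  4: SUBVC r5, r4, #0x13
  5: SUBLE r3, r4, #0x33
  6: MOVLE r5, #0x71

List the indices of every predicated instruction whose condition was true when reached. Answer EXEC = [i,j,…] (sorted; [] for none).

EXEC = [4,5,6]

[0] flags=1001 → (cmp)
[1] flags=1001 CS?F → skip
[2] flags=1001 LE?F → skip
[3] flags=1000 → (cmp)
[4] flags=1000 VC?T → r5=0x76
[5] flags=1000 LE?T → r3=0x56
[6] flags=1000 LE?T → r5=0x71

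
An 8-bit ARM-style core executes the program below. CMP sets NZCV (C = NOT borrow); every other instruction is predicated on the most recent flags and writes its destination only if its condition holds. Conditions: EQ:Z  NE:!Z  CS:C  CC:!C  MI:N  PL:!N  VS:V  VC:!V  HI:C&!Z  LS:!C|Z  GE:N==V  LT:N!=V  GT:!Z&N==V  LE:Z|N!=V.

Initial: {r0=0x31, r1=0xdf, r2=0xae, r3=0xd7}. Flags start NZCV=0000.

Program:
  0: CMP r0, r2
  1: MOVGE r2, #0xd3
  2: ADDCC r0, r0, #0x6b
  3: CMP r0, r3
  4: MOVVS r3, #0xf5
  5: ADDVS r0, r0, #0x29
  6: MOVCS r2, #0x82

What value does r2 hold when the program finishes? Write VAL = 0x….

VAL = 0xd3

0: ✓ CMP  NZCV=1001
1: ✓ MOVGE  r2←0xd3
2: ✓ ADDCC  r0←0x9c
3: ✓ CMP  NZCV=1000
4: · MOVVS
5: · ADDVS
6: · MOVCS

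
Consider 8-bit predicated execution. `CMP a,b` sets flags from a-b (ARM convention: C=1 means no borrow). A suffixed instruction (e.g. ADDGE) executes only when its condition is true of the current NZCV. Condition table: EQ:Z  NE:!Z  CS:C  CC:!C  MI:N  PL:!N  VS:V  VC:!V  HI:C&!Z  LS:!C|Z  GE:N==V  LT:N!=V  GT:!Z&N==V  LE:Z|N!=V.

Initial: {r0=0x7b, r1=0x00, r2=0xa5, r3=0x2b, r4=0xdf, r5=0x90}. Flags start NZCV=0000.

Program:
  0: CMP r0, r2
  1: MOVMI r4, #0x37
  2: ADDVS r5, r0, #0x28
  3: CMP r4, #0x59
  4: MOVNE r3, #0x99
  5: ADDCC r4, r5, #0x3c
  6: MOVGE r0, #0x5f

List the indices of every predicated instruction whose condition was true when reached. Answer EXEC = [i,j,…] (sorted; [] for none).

0: ✓ CMP  NZCV=1001
1: ✓ MOVMI  r4←0x37
2: ✓ ADDVS  r5←0xa3
3: ✓ CMP  NZCV=1000
4: ✓ MOVNE  r3←0x99
5: ✓ ADDCC  r4←0xdf
6: · MOVGE

EXEC = [1,2,4,5]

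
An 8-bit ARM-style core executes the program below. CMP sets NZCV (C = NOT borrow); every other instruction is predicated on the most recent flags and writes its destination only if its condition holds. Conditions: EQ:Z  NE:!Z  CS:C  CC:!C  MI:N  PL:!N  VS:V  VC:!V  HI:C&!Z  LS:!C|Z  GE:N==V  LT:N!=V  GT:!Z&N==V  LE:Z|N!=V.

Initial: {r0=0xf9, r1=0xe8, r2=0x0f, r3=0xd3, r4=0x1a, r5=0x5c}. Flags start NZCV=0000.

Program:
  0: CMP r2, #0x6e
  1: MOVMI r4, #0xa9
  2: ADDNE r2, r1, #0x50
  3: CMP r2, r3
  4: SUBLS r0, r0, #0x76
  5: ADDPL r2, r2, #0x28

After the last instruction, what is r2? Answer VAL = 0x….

VAL = 0x60

0: ✓ CMP  NZCV=1000
1: ✓ MOVMI  r4←0xa9
2: ✓ ADDNE  r2←0x38
3: ✓ CMP  NZCV=0000
4: ✓ SUBLS  r0←0x83
5: ✓ ADDPL  r2←0x60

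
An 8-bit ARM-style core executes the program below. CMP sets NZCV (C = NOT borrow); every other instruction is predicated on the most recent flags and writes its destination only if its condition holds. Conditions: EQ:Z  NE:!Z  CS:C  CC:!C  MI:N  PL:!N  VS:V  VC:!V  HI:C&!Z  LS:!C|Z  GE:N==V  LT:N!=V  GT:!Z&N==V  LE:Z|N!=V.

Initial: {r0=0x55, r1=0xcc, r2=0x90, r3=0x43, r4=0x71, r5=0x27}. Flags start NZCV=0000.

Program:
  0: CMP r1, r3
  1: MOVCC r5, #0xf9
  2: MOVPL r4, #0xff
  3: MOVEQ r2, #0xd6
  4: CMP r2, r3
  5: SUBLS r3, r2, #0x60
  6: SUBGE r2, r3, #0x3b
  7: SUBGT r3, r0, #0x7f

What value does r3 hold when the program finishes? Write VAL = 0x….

[0] flags=1010 → (cmp)
[1] flags=1010 CC?F → skip
[2] flags=1010 PL?F → skip
[3] flags=1010 EQ?F → skip
[4] flags=0011 → (cmp)
[5] flags=0011 LS?F → skip
[6] flags=0011 GE?F → skip
[7] flags=0011 GT?F → skip

VAL = 0x43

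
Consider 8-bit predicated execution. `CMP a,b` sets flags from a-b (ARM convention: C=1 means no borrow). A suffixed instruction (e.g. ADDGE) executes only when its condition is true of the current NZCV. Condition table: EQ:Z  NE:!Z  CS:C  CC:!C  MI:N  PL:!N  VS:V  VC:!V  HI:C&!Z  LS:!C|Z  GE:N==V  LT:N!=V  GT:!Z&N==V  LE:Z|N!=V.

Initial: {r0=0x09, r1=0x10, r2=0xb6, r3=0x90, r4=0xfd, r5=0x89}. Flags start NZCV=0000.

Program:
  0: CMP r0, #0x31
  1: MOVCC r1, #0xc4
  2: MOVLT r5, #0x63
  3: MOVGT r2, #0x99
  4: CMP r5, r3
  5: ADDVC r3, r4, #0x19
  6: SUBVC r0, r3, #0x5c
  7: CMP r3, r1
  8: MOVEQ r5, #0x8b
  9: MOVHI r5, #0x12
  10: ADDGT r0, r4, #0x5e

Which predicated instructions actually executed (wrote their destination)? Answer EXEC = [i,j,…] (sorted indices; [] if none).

0: ✓ CMP  NZCV=1000
1: ✓ MOVCC  r1←0xc4
2: ✓ MOVLT  r5←0x63
3: · MOVGT
4: ✓ CMP  NZCV=1001
5: · ADDVC
6: · SUBVC
7: ✓ CMP  NZCV=1000
8: · MOVEQ
9: · MOVHI
10: · ADDGT

EXEC = [1,2]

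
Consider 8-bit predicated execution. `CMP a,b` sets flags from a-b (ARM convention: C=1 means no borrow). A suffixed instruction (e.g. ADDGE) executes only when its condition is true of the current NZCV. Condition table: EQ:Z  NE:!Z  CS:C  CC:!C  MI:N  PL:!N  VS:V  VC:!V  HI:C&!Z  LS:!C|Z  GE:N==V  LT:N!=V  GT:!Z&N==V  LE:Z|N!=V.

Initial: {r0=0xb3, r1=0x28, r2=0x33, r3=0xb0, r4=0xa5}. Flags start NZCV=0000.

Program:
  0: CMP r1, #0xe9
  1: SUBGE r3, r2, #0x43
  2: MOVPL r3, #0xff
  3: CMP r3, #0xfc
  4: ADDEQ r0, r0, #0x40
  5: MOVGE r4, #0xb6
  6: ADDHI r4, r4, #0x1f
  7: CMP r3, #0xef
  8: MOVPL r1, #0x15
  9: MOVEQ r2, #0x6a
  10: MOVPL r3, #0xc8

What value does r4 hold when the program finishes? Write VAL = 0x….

VAL = 0xd5

[0] flags=0000 → (cmp)
[1] flags=0000 GE?T → r3=0xf0
[2] flags=0000 PL?T → r3=0xff
[3] flags=0010 → (cmp)
[4] flags=0010 EQ?F → skip
[5] flags=0010 GE?T → r4=0xb6
[6] flags=0010 HI?T → r4=0xd5
[7] flags=0010 → (cmp)
[8] flags=0010 PL?T → r1=0x15
[9] flags=0010 EQ?F → skip
[10] flags=0010 PL?T → r3=0xc8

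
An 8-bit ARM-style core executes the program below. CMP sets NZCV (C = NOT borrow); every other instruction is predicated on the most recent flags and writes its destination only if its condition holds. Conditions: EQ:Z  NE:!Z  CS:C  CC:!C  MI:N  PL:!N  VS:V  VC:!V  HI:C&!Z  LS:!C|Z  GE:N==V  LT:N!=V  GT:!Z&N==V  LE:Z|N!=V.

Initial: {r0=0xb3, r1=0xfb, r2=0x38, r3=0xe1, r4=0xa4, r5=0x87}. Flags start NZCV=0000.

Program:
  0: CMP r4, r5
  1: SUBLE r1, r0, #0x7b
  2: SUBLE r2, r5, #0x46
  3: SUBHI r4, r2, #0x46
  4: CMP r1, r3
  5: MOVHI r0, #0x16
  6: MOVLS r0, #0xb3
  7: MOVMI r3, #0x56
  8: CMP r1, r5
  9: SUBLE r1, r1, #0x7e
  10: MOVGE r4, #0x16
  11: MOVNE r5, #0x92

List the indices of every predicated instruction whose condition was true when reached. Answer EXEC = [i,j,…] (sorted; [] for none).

EXEC = [3,5,10,11]

0: ✓ CMP  NZCV=0010
1: · SUBLE
2: · SUBLE
3: ✓ SUBHI  r4←0xf2
4: ✓ CMP  NZCV=0010
5: ✓ MOVHI  r0←0x16
6: · MOVLS
7: · MOVMI
8: ✓ CMP  NZCV=0010
9: · SUBLE
10: ✓ MOVGE  r4←0x16
11: ✓ MOVNE  r5←0x92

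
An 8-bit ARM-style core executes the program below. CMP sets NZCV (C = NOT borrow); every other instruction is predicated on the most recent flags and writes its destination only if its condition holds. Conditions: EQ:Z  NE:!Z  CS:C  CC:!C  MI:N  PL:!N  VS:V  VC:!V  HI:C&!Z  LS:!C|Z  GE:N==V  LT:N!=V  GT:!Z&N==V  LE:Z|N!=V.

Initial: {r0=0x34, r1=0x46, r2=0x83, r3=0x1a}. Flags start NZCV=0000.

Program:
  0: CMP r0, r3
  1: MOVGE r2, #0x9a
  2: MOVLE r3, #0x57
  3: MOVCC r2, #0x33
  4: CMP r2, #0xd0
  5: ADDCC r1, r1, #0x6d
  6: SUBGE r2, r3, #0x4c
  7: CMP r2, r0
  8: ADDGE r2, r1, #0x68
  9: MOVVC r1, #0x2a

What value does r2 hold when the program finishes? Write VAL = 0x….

VAL = 0x9a

[0] flags=0010 → (cmp)
[1] flags=0010 GE?T → r2=0x9a
[2] flags=0010 LE?F → skip
[3] flags=0010 CC?F → skip
[4] flags=1000 → (cmp)
[5] flags=1000 CC?T → r1=0xb3
[6] flags=1000 GE?F → skip
[7] flags=0011 → (cmp)
[8] flags=0011 GE?F → skip
[9] flags=0011 VC?F → skip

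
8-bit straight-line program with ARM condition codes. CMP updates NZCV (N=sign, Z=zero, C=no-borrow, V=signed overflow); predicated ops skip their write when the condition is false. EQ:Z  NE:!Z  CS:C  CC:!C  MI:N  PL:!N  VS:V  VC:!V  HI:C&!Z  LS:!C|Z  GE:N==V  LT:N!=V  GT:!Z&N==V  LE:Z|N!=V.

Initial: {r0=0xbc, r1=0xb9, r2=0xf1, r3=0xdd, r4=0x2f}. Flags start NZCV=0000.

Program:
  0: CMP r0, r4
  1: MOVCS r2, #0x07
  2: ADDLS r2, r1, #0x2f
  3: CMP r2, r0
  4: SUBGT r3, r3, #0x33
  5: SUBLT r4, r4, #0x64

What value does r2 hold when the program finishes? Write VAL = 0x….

VAL = 0x07

[0] flags=1010 → (cmp)
[1] flags=1010 CS?T → r2=0x07
[2] flags=1010 LS?F → skip
[3] flags=0000 → (cmp)
[4] flags=0000 GT?T → r3=0xaa
[5] flags=0000 LT?F → skip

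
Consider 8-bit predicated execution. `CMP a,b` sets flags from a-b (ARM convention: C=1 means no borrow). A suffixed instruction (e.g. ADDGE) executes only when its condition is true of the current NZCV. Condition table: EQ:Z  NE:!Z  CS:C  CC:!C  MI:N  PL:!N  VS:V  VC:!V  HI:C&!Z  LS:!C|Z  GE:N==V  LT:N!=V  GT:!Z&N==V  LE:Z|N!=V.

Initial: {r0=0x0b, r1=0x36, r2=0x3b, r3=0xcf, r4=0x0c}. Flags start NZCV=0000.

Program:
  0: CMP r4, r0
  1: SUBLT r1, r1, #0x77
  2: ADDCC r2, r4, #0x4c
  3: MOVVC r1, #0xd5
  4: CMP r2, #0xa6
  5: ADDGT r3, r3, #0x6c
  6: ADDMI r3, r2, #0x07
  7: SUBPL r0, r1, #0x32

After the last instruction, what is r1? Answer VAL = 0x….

VAL = 0xd5

[0] flags=0010 → (cmp)
[1] flags=0010 LT?F → skip
[2] flags=0010 CC?F → skip
[3] flags=0010 VC?T → r1=0xd5
[4] flags=1001 → (cmp)
[5] flags=1001 GT?T → r3=0x3b
[6] flags=1001 MI?T → r3=0x42
[7] flags=1001 PL?F → skip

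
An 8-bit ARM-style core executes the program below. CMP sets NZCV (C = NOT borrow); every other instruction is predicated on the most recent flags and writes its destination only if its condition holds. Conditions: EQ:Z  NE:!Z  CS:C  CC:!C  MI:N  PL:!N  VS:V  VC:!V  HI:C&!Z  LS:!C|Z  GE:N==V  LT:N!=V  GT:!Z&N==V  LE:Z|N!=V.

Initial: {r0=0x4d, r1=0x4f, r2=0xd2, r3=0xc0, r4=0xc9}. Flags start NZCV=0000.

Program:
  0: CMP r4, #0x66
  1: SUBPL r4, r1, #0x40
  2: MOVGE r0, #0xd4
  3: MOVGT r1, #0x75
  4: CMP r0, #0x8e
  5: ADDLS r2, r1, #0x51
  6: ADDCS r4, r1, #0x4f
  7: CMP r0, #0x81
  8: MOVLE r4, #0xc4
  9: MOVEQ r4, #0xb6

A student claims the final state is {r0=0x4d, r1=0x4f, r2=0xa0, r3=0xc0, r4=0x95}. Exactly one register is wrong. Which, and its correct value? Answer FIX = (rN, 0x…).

0: ✓ CMP  NZCV=0011
1: ✓ SUBPL  r4←0x0f
2: · MOVGE
3: · MOVGT
4: ✓ CMP  NZCV=1001
5: ✓ ADDLS  r2←0xa0
6: · ADDCS
7: ✓ CMP  NZCV=1001
8: · MOVLE
9: · MOVEQ

FIX = (r4, 0x0f)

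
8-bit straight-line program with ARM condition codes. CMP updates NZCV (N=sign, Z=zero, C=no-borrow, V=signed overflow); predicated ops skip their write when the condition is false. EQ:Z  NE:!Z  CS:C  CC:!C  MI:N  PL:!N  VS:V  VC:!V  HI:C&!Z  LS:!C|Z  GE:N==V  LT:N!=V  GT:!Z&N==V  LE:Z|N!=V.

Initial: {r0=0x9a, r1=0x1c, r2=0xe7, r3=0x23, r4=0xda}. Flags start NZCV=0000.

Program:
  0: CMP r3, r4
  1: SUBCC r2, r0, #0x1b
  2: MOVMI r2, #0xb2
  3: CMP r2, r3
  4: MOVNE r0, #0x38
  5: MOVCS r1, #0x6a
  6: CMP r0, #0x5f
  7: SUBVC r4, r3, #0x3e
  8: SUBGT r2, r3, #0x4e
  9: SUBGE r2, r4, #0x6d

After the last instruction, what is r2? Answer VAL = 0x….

VAL = 0x7f

0: ✓ CMP  NZCV=0000
1: ✓ SUBCC  r2←0x7f
2: · MOVMI
3: ✓ CMP  NZCV=0010
4: ✓ MOVNE  r0←0x38
5: ✓ MOVCS  r1←0x6a
6: ✓ CMP  NZCV=1000
7: ✓ SUBVC  r4←0xe5
8: · SUBGT
9: · SUBGE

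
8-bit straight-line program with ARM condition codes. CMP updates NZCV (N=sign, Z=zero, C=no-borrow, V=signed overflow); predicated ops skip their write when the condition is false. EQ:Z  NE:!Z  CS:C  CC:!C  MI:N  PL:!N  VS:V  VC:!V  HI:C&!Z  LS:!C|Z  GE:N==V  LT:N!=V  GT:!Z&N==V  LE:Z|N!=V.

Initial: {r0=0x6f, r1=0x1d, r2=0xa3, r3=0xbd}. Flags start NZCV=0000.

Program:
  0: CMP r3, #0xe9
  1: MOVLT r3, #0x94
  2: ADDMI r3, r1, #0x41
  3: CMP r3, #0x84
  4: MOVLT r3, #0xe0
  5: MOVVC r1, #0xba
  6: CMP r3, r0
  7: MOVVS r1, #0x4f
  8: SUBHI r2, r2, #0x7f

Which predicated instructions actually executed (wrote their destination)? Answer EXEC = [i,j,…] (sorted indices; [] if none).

[0] flags=1000 → (cmp)
[1] flags=1000 LT?T → r3=0x94
[2] flags=1000 MI?T → r3=0x5e
[3] flags=1001 → (cmp)
[4] flags=1001 LT?F → skip
[5] flags=1001 VC?F → skip
[6] flags=1000 → (cmp)
[7] flags=1000 VS?F → skip
[8] flags=1000 HI?F → skip

EXEC = [1,2]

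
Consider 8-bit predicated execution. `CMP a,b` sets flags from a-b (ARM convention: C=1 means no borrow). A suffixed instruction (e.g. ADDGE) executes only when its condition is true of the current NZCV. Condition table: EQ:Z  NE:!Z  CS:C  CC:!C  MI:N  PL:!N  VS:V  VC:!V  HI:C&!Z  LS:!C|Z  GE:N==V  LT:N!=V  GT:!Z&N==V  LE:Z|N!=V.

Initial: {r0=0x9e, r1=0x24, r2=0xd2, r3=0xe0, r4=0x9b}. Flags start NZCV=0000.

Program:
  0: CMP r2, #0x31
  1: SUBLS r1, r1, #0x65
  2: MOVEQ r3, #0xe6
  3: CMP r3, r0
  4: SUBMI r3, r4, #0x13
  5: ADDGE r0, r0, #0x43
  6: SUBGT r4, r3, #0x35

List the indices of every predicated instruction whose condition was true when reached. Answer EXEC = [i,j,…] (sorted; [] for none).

EXEC = [5,6]

[0] flags=1010 → (cmp)
[1] flags=1010 LS?F → skip
[2] flags=1010 EQ?F → skip
[3] flags=0010 → (cmp)
[4] flags=0010 MI?F → skip
[5] flags=0010 GE?T → r0=0xe1
[6] flags=0010 GT?T → r4=0xab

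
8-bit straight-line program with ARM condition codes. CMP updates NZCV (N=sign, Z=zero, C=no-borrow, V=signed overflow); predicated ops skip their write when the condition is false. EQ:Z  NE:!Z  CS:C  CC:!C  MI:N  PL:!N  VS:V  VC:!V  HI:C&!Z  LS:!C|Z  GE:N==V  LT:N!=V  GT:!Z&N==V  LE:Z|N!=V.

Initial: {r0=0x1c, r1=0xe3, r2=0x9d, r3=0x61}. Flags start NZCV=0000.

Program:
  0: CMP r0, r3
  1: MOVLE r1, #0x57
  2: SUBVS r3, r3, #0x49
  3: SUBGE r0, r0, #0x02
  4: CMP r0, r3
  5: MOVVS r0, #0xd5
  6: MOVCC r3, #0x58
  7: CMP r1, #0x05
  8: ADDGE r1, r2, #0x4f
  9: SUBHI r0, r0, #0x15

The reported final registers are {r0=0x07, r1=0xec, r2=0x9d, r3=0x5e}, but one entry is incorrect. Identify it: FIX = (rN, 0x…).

FIX = (r3, 0x58)

[0] flags=1000 → (cmp)
[1] flags=1000 LE?T → r1=0x57
[2] flags=1000 VS?F → skip
[3] flags=1000 GE?F → skip
[4] flags=1000 → (cmp)
[5] flags=1000 VS?F → skip
[6] flags=1000 CC?T → r3=0x58
[7] flags=0010 → (cmp)
[8] flags=0010 GE?T → r1=0xec
[9] flags=0010 HI?T → r0=0x07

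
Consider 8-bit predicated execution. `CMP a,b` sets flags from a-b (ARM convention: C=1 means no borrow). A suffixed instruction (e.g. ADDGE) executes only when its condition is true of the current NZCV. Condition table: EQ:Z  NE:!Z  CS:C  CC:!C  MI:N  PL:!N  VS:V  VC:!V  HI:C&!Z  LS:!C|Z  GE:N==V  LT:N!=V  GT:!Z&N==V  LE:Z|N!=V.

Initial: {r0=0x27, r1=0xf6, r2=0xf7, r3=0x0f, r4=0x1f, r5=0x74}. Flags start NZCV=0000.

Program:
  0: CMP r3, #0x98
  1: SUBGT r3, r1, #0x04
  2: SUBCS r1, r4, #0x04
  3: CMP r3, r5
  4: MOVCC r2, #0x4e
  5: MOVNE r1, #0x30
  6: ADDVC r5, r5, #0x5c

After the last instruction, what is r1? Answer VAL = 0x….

0: ✓ CMP  NZCV=0000
1: ✓ SUBGT  r3←0xf2
2: · SUBCS
3: ✓ CMP  NZCV=0011
4: · MOVCC
5: ✓ MOVNE  r1←0x30
6: · ADDVC

VAL = 0x30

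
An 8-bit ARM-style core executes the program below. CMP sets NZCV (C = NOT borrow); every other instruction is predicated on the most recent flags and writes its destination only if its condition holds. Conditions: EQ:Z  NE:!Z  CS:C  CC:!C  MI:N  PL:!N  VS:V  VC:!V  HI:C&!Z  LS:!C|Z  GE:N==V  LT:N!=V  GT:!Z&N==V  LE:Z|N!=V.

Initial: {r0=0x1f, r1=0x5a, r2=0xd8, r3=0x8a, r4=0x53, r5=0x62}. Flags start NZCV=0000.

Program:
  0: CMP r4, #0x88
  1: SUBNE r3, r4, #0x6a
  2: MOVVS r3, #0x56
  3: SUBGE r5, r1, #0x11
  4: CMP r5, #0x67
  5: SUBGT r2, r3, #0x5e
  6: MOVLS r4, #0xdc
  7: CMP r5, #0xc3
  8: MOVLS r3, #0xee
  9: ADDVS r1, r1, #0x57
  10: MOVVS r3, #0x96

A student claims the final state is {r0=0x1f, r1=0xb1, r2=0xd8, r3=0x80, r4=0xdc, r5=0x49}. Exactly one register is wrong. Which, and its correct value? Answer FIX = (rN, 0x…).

FIX = (r3, 0x96)

0: ✓ CMP  NZCV=1001
1: ✓ SUBNE  r3←0xe9
2: ✓ MOVVS  r3←0x56
3: ✓ SUBGE  r5←0x49
4: ✓ CMP  NZCV=1000
5: · SUBGT
6: ✓ MOVLS  r4←0xdc
7: ✓ CMP  NZCV=1001
8: ✓ MOVLS  r3←0xee
9: ✓ ADDVS  r1←0xb1
10: ✓ MOVVS  r3←0x96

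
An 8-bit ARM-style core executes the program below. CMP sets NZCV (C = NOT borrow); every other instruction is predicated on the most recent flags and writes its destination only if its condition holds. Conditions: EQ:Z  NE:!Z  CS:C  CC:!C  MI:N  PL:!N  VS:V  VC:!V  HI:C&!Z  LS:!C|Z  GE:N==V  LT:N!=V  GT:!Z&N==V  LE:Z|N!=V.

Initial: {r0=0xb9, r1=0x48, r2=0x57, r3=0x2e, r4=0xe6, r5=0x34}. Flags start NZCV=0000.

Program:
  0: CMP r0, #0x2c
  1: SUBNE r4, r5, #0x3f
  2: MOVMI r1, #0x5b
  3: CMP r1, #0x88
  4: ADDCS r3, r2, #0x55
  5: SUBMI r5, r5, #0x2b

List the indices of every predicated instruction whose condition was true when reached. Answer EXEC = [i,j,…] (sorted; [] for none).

EXEC = [1,2,5]

0: ✓ CMP  NZCV=1010
1: ✓ SUBNE  r4←0xf5
2: ✓ MOVMI  r1←0x5b
3: ✓ CMP  NZCV=1001
4: · ADDCS
5: ✓ SUBMI  r5←0x09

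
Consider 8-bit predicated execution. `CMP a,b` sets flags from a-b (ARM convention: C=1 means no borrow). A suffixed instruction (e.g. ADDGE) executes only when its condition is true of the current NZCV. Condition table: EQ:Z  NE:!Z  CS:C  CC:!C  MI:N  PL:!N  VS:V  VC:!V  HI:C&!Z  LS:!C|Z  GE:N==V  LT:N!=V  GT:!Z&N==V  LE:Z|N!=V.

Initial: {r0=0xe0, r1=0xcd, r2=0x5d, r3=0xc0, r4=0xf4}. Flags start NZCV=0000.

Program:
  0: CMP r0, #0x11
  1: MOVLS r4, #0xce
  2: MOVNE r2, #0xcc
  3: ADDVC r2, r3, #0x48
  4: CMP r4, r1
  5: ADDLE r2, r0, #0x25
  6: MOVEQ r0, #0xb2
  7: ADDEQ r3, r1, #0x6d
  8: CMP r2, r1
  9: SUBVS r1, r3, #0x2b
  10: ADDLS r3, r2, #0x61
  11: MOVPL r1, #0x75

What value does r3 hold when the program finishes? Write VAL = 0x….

VAL = 0x69

[0] flags=1010 → (cmp)
[1] flags=1010 LS?F → skip
[2] flags=1010 NE?T → r2=0xcc
[3] flags=1010 VC?T → r2=0x08
[4] flags=0010 → (cmp)
[5] flags=0010 LE?F → skip
[6] flags=0010 EQ?F → skip
[7] flags=0010 EQ?F → skip
[8] flags=0000 → (cmp)
[9] flags=0000 VS?F → skip
[10] flags=0000 LS?T → r3=0x69
[11] flags=0000 PL?T → r1=0x75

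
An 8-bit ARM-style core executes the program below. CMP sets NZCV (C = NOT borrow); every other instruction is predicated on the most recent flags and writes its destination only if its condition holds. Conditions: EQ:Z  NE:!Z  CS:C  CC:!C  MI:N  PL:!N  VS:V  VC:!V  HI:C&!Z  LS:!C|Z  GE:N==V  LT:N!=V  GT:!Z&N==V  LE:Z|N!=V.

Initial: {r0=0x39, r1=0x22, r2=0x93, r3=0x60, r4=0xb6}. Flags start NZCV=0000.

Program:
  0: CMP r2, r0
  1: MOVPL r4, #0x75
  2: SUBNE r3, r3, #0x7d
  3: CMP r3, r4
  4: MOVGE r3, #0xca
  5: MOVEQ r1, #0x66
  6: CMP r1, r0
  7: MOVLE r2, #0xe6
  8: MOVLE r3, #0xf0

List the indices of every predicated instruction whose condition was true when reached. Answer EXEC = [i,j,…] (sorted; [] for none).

[0] flags=0011 → (cmp)
[1] flags=0011 PL?T → r4=0x75
[2] flags=0011 NE?T → r3=0xe3
[3] flags=0011 → (cmp)
[4] flags=0011 GE?F → skip
[5] flags=0011 EQ?F → skip
[6] flags=1000 → (cmp)
[7] flags=1000 LE?T → r2=0xe6
[8] flags=1000 LE?T → r3=0xf0

EXEC = [1,2,7,8]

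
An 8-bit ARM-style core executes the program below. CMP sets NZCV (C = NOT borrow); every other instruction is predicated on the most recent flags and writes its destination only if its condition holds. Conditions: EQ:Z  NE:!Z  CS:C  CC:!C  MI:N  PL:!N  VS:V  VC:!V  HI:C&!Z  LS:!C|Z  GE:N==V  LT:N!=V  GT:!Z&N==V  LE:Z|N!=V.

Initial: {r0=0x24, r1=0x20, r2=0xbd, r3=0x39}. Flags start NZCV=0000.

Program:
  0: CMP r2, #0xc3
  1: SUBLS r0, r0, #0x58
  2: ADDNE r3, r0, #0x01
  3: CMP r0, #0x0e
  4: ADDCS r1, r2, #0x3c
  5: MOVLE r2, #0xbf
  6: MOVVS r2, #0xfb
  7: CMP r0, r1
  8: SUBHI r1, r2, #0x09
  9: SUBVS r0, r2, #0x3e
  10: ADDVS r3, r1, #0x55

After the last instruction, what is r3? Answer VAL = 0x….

VAL = 0xcd

0: ✓ CMP  NZCV=1000
1: ✓ SUBLS  r0←0xcc
2: ✓ ADDNE  r3←0xcd
3: ✓ CMP  NZCV=1010
4: ✓ ADDCS  r1←0xf9
5: ✓ MOVLE  r2←0xbf
6: · MOVVS
7: ✓ CMP  NZCV=1000
8: · SUBHI
9: · SUBVS
10: · ADDVS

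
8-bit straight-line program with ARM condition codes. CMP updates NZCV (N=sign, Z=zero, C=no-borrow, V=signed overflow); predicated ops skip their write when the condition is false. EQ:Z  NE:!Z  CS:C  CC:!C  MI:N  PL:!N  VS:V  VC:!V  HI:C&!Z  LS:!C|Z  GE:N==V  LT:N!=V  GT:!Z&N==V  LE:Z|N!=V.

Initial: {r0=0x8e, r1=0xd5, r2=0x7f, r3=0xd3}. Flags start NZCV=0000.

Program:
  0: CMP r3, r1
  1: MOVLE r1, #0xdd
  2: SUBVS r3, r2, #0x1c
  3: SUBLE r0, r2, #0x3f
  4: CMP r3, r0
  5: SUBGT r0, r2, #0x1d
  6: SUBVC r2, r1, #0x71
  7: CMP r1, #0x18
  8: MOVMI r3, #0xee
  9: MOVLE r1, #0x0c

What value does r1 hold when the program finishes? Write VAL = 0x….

0: ✓ CMP  NZCV=1000
1: ✓ MOVLE  r1←0xdd
2: · SUBVS
3: ✓ SUBLE  r0←0x40
4: ✓ CMP  NZCV=1010
5: · SUBGT
6: ✓ SUBVC  r2←0x6c
7: ✓ CMP  NZCV=1010
8: ✓ MOVMI  r3←0xee
9: ✓ MOVLE  r1←0x0c

VAL = 0x0c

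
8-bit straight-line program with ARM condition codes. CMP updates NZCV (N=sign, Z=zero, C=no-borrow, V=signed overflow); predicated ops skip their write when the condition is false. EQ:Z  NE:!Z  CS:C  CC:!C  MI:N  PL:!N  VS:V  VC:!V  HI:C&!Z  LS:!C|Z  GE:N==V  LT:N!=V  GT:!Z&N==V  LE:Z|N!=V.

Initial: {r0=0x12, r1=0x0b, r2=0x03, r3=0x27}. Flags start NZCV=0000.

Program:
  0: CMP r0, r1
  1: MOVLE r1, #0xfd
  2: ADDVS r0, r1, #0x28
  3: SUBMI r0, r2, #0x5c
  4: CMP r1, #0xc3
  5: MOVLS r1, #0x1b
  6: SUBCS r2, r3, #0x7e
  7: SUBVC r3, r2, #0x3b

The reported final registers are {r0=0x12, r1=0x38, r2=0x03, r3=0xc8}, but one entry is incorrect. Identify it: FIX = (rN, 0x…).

[0] flags=0010 → (cmp)
[1] flags=0010 LE?F → skip
[2] flags=0010 VS?F → skip
[3] flags=0010 MI?F → skip
[4] flags=0000 → (cmp)
[5] flags=0000 LS?T → r1=0x1b
[6] flags=0000 CS?F → skip
[7] flags=0000 VC?T → r3=0xc8

FIX = (r1, 0x1b)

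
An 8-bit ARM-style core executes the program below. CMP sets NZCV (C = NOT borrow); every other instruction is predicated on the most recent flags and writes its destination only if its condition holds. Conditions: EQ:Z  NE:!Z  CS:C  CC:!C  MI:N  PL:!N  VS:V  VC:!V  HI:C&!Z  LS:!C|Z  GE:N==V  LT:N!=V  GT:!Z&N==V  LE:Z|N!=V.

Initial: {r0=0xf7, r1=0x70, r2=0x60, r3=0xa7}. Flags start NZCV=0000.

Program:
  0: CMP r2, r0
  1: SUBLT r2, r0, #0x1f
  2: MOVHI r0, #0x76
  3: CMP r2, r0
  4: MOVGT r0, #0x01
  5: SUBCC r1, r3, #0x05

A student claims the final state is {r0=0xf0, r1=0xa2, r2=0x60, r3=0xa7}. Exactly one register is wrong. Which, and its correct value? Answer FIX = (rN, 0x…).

FIX = (r0, 0x01)

0: ✓ CMP  NZCV=0000
1: · SUBLT
2: · MOVHI
3: ✓ CMP  NZCV=0000
4: ✓ MOVGT  r0←0x01
5: ✓ SUBCC  r1←0xa2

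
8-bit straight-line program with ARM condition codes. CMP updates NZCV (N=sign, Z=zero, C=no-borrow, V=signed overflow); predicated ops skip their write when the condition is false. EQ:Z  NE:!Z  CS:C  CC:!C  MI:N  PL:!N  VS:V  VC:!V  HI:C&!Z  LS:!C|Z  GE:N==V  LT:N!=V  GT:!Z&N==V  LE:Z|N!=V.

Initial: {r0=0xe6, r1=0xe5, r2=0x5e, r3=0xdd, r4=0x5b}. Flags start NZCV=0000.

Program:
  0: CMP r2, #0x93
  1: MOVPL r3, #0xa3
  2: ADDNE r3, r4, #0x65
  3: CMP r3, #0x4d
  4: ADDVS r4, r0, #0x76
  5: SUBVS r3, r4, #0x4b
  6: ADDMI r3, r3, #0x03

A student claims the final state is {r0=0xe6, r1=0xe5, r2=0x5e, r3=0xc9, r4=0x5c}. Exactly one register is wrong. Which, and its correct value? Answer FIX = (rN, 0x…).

0: ✓ CMP  NZCV=1001
1: · MOVPL
2: ✓ ADDNE  r3←0xc0
3: ✓ CMP  NZCV=0011
4: ✓ ADDVS  r4←0x5c
5: ✓ SUBVS  r3←0x11
6: · ADDMI

FIX = (r3, 0x11)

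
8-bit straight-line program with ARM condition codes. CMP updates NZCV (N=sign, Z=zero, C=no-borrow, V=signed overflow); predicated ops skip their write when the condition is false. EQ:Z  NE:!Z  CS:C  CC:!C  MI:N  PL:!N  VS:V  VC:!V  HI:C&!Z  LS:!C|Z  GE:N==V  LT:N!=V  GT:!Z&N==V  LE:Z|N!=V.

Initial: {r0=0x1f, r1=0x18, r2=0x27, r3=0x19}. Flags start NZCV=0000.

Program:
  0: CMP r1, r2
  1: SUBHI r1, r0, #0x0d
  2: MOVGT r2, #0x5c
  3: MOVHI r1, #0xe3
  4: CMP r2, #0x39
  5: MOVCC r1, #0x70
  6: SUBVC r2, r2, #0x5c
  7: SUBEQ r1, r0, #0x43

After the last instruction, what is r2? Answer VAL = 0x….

[0] flags=1000 → (cmp)
[1] flags=1000 HI?F → skip
[2] flags=1000 GT?F → skip
[3] flags=1000 HI?F → skip
[4] flags=1000 → (cmp)
[5] flags=1000 CC?T → r1=0x70
[6] flags=1000 VC?T → r2=0xcb
[7] flags=1000 EQ?F → skip

VAL = 0xcb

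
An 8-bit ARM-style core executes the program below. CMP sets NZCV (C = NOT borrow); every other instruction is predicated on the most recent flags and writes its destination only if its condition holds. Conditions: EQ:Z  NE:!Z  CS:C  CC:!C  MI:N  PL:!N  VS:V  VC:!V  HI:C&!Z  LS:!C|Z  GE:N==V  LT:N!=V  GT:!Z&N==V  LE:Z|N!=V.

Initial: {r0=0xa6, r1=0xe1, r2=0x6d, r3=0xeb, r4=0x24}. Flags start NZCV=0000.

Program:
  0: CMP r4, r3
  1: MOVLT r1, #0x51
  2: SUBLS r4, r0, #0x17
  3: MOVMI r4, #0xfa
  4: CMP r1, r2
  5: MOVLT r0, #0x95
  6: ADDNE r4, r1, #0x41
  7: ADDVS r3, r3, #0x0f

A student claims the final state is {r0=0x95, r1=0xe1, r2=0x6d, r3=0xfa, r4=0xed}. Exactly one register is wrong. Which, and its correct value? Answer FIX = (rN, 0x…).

0: ✓ CMP  NZCV=0000
1: · MOVLT
2: ✓ SUBLS  r4←0x8f
3: · MOVMI
4: ✓ CMP  NZCV=0011
5: ✓ MOVLT  r0←0x95
6: ✓ ADDNE  r4←0x22
7: ✓ ADDVS  r3←0xfa

FIX = (r4, 0x22)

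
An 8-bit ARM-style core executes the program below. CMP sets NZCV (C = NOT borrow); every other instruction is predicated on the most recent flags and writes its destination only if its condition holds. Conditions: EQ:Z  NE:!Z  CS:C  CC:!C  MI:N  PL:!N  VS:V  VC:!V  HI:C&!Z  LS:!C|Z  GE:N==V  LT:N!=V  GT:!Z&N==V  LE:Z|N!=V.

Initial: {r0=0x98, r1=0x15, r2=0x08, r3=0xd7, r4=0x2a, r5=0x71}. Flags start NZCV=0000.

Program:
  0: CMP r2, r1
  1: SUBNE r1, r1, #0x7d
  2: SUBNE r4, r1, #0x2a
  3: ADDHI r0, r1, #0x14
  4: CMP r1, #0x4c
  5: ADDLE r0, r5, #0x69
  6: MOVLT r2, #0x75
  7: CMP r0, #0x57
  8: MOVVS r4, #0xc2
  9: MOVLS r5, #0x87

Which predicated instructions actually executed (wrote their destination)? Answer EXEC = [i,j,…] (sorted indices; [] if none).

0: ✓ CMP  NZCV=1000
1: ✓ SUBNE  r1←0x98
2: ✓ SUBNE  r4←0x6e
3: · ADDHI
4: ✓ CMP  NZCV=0011
5: ✓ ADDLE  r0←0xda
6: ✓ MOVLT  r2←0x75
7: ✓ CMP  NZCV=1010
8: · MOVVS
9: · MOVLS

EXEC = [1,2,5,6]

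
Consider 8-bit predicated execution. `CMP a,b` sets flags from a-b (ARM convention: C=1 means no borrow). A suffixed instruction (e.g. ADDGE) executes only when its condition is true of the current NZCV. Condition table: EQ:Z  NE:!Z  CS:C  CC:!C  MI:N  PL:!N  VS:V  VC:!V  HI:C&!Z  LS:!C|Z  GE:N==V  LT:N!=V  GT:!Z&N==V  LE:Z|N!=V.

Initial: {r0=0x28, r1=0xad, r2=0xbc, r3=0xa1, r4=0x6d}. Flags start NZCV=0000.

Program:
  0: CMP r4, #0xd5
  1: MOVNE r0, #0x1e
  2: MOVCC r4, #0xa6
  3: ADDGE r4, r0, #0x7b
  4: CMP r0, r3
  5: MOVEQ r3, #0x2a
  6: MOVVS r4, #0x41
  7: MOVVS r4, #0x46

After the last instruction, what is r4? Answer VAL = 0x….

VAL = 0x99

[0] flags=1001 → (cmp)
[1] flags=1001 NE?T → r0=0x1e
[2] flags=1001 CC?T → r4=0xa6
[3] flags=1001 GE?T → r4=0x99
[4] flags=0000 → (cmp)
[5] flags=0000 EQ?F → skip
[6] flags=0000 VS?F → skip
[7] flags=0000 VS?F → skip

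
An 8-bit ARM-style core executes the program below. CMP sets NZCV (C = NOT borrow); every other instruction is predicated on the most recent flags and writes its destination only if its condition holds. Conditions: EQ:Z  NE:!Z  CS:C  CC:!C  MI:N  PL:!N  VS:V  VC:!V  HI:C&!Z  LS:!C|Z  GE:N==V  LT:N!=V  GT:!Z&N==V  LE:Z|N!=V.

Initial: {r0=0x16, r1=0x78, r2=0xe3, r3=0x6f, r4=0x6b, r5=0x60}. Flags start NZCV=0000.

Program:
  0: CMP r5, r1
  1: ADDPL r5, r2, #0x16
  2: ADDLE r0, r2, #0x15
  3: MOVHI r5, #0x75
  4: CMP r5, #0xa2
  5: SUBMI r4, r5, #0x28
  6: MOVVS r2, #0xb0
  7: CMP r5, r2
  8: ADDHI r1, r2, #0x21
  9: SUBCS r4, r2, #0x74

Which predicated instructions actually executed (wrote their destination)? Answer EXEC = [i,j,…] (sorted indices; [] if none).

0: ✓ CMP  NZCV=1000
1: · ADDPL
2: ✓ ADDLE  r0←0xf8
3: · MOVHI
4: ✓ CMP  NZCV=1001
5: ✓ SUBMI  r4←0x38
6: ✓ MOVVS  r2←0xb0
7: ✓ CMP  NZCV=1001
8: · ADDHI
9: · SUBCS

EXEC = [2,5,6]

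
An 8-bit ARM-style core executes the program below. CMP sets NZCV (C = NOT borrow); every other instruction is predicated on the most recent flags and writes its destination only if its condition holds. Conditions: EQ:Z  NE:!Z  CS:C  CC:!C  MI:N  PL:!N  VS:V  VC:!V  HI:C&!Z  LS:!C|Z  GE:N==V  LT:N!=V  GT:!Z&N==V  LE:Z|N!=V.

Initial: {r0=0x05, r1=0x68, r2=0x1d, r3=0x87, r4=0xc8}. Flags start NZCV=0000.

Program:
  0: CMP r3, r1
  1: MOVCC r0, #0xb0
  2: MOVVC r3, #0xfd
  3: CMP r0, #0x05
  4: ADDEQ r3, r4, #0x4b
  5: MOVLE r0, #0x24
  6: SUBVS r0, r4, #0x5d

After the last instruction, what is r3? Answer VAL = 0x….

VAL = 0x13

[0] flags=0011 → (cmp)
[1] flags=0011 CC?F → skip
[2] flags=0011 VC?F → skip
[3] flags=0110 → (cmp)
[4] flags=0110 EQ?T → r3=0x13
[5] flags=0110 LE?T → r0=0x24
[6] flags=0110 VS?F → skip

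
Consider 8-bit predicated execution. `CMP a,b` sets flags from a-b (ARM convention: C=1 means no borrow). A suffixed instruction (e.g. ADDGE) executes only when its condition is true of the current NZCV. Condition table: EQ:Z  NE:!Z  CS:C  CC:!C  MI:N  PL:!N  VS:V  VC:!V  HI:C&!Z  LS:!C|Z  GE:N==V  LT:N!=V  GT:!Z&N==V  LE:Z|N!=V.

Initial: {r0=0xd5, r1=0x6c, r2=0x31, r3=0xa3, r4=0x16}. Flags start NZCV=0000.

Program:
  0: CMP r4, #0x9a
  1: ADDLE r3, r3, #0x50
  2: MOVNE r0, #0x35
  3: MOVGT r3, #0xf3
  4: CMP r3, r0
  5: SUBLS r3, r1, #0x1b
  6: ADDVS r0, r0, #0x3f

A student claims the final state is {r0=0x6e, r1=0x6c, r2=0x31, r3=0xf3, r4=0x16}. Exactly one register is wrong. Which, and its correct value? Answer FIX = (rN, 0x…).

FIX = (r0, 0x35)

0: ✓ CMP  NZCV=0000
1: · ADDLE
2: ✓ MOVNE  r0←0x35
3: ✓ MOVGT  r3←0xf3
4: ✓ CMP  NZCV=1010
5: · SUBLS
6: · ADDVS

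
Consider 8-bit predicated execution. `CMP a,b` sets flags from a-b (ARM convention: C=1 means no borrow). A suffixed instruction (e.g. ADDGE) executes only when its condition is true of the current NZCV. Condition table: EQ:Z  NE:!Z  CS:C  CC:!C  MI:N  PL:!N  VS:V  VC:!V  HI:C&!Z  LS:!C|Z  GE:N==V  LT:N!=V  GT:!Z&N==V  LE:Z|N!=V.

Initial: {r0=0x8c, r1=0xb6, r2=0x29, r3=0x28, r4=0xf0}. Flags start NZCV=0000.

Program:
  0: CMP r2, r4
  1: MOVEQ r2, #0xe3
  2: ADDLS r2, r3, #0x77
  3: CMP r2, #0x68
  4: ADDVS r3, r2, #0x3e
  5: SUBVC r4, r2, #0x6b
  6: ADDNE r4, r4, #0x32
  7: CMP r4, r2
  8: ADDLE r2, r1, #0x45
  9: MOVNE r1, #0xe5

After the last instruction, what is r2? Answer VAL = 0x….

VAL = 0x9f

0: ✓ CMP  NZCV=0000
1: · MOVEQ
2: ✓ ADDLS  r2←0x9f
3: ✓ CMP  NZCV=0011
4: ✓ ADDVS  r3←0xdd
5: · SUBVC
6: ✓ ADDNE  r4←0x22
7: ✓ CMP  NZCV=1001
8: · ADDLE
9: ✓ MOVNE  r1←0xe5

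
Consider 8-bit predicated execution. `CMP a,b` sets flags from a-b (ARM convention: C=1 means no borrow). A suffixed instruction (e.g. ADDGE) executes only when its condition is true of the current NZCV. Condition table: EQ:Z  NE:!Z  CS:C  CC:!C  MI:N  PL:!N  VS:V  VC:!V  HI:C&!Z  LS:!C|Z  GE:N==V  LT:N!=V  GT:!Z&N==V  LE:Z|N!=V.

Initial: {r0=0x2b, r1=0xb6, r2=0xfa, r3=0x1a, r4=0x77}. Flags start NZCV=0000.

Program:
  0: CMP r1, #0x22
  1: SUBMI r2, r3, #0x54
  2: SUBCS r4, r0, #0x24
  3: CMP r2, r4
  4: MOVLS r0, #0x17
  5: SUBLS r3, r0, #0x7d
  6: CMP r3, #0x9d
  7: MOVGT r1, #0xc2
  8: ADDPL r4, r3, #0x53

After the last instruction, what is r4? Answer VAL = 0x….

VAL = 0x6d

0: ✓ CMP  NZCV=1010
1: ✓ SUBMI  r2←0xc6
2: ✓ SUBCS  r4←0x07
3: ✓ CMP  NZCV=1010
4: · MOVLS
5: · SUBLS
6: ✓ CMP  NZCV=0000
7: ✓ MOVGT  r1←0xc2
8: ✓ ADDPL  r4←0x6d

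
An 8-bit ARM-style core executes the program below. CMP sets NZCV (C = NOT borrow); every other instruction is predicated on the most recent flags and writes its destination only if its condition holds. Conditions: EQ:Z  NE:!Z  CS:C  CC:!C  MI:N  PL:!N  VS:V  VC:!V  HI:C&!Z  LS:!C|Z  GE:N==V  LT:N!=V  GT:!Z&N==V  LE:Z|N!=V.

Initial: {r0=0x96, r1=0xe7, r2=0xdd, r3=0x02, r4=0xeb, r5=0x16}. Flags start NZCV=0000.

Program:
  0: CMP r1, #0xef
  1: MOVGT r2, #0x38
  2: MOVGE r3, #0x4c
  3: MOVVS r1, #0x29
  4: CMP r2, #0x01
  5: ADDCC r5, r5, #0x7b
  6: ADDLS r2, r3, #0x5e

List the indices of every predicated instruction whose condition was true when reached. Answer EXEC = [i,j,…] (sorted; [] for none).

EXEC = []

[0] flags=1000 → (cmp)
[1] flags=1000 GT?F → skip
[2] flags=1000 GE?F → skip
[3] flags=1000 VS?F → skip
[4] flags=1010 → (cmp)
[5] flags=1010 CC?F → skip
[6] flags=1010 LS?F → skip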